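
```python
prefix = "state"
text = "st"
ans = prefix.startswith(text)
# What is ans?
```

Trace:
`prefix = "state"` → prefix = 'state'
`text = "st"` → text = 'st'
`ans = prefix.startswith(text)` → ans = True
So ans = True

Answer: True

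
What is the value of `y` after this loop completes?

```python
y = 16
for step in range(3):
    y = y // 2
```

Halve 3 times: 16 // 2^3 = 2
`y` takes the values: 16 → 8 → 4 → 2

Answer: 2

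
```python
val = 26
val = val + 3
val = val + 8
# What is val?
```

Trace:
`val = 26` → val = 26
`val = val + 3` → val = 29
`val = val + 8` → val = 37
So val = 37

Answer: 37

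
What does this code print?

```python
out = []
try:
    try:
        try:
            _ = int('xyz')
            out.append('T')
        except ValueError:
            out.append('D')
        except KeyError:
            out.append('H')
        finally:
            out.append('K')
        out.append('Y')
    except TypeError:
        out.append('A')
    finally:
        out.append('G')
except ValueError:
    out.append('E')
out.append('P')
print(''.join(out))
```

Execution trace: 'D' (inner except ValueError) → 'K' (inner finally) → 'Y' (try body, no exception) → 'G' (finally) → 'P' (after the try/except). Output: DKYGP

Answer: DKYGP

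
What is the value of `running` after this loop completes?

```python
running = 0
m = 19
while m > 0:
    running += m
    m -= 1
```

Sum 19 down to 1
`running` takes the values: 0 → 19 → 37 → 54 → 70 → 85 → 99 → 112 → 124 → 135 → 145 → 154 → 162 → 169 → 175 → 180 → 184 → 187 → 189 → 190

Answer: 190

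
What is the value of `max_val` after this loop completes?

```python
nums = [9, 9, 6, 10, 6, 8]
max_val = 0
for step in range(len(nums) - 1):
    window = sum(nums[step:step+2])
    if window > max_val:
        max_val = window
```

Max sum of 2-element window in [9, 9, 6, 10, 6, 8]
`max_val` takes the values: 0 → 18

Answer: 18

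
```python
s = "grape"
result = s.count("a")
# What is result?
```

Trace:
`s = "grape"` → s = 'grape'
`result = s.count("a")` → result = 1
So result = 1

Answer: 1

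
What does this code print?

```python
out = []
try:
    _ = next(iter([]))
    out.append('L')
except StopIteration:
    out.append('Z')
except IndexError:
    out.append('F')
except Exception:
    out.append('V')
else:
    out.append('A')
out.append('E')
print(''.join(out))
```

Execution trace: 'Z' (except StopIteration) → 'E' (after the try/except). Output: ZE

Answer: ZE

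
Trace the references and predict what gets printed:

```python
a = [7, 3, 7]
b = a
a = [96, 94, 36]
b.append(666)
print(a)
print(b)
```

Key concept: rebinding vs mutation: a is rebound to a new list, b still points at the original.
Step by step:
`a = [7, 3, 7]` → a = [7, 3, 7]
`b = a` → b = [7, 3, 7] (same object as a)
`a = [96, 94, 36]` → a = [96, 94, 36]
`b.append(666)` → b = [7, 3, 7, 666]
`print(a)` → prints [96, 94, 36]
`print(b)` → prints [7, 3, 7, 666]

Answer:
[96, 94, 36]
[7, 3, 7, 666]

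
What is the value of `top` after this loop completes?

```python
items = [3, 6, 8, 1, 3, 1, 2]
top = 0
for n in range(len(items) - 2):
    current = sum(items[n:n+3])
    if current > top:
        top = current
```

Max sum of 3-element window in [3, 6, 8, 1, 3, 1, 2]
`top` takes the values: 0 → 17

Answer: 17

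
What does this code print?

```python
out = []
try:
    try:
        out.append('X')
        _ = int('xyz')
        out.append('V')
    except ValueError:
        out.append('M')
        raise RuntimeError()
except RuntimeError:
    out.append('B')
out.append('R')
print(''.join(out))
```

Execution trace: 'X' (inner try body) → 'M' (inner except ValueError) → 'B' (outer except RuntimeError) → 'R' (after the try/except). Output: XMBR

Answer: XMBR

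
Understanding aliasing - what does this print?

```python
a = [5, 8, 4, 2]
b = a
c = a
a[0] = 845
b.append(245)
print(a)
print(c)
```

Key concept: multiple aliases.
Step by step:
`a = [5, 8, 4, 2]` → a = [5, 8, 4, 2]
`b = a` → b = [5, 8, 4, 2] (same object as a)
`c = a` → c = [5, 8, 4, 2] (same object as a, b)
`a[0] = 845` → a = [845, 8, 4, 2] (same object as b, c); b = [845, 8, 4, 2] (same object as a, c); c = [845, 8, 4, 2] (same object as a, b)
`b.append(245)` → a = [845, 8, 4, 2, 245] (same object as b, c); b = [845, 8, 4, 2, 245] (same object as a, c); c = [845, 8, 4, 2, 245] (same object as a, b)
`print(a)` → prints [845, 8, 4, 2, 245]
`print(c)` → prints [845, 8, 4, 2, 245]

Answer:
[845, 8, 4, 2, 245]
[845, 8, 4, 2, 245]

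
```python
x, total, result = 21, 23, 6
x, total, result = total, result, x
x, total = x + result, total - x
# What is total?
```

Trace:
`x, total, result = 21, 23, 6` → x = 21; total = 23; result = 6
`x, total, result = total, result, x` → x = 23; total = 6; result = 21
`x, total = x + result, total - x` → x = 44; total = -17
So total = -17

Answer: -17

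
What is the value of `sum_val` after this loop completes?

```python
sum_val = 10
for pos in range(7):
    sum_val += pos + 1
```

Start at 10, add 1 to 7 = 38
`sum_val` takes the values: 10 → 11 → 13 → 16 → 20 → 25 → 31 → 38

Answer: 38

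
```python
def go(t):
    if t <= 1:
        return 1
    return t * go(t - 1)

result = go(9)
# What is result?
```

go(9) = 9 * 8 * 7 * 6 * 5 * 4 * 3 * 2 * 1 = 362880

Answer: 362880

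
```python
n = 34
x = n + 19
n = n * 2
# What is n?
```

Trace:
`n = 34` → n = 34
`x = n + 19` → x = 53
`n = n * 2` → n = 68
So n = 68

Answer: 68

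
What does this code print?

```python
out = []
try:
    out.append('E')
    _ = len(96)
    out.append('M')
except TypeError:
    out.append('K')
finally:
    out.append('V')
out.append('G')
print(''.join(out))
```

Execution trace: 'E' (try body) → 'K' (except TypeError) → 'V' (finally) → 'G' (after the try/except). Output: EKVG

Answer: EKVG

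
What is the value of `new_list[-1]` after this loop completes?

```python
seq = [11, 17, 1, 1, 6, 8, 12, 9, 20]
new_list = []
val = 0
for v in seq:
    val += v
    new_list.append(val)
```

Cumulative sum ends at 85
`new_list` takes the values: [] → [11] → [11, 28] → [11, 28, 29] → [11, 28, 29, 30] → [11, 28, 29, 30, 36] → [11, 28, 29, 30, 36, 44] → [11, 28, 29, 30, 36, 44, 56] → [11, 28, 29, 30, 36, 44, 56, 65] → [11, 28, 29, 30, 36, 44, 56, 65, 85]
So `new_list[-1]` = 85

Answer: 85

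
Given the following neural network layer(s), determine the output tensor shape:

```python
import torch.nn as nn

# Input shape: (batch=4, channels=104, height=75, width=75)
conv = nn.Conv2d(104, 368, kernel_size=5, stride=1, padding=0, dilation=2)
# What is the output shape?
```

Input: (4, 104, 75, 75) -> Output: (4, 368, 67, 67)

Answer: (4, 368, 67, 67)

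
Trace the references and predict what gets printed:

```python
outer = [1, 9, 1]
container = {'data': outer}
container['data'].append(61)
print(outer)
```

Key concept: dict holds reference to list.
Step by step:
`outer = [1, 9, 1]` → outer = [1, 9, 1]
`container = {'data': outer}` → container = {'data': [1, 9, 1]}
`container['data'].append(61)` → outer = [1, 9, 1, 61]; container = {'data': [1, 9, 1, 61]}
`print(outer)` → prints [1, 9, 1, 61]

Answer: [1, 9, 1, 61]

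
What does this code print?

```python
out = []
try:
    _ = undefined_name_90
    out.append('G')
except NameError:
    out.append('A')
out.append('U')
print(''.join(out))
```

Execution trace: 'A' (except NameError) → 'U' (after the try/except). Output: AU

Answer: AU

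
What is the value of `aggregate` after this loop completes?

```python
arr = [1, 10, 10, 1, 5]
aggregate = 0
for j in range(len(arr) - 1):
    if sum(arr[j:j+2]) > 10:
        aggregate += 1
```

Count windows with sum > 10
`aggregate` takes the values: 0 → 1 → 2 → 3

Answer: 3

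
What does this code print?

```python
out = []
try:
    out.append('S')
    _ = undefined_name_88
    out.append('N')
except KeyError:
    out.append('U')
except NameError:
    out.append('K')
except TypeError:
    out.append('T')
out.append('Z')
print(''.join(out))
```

Execution trace: 'S' (try body) → 'K' (except NameError) → 'Z' (after the try/except). Output: SKZ

Answer: SKZ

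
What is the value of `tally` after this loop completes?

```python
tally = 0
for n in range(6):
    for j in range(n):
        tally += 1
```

Triangle number: 0+1+2+...+5
`tally` takes the values: 0 → 1 → 2 → 3 → 4 → 5 → 6 → 7 → 8 → 9 → 10 → 11 → 12 → 13 → 14 → 15

Answer: 15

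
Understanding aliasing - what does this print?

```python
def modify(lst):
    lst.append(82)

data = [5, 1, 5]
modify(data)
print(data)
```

Key concept: function modifies passed list.
Step by step:
`data = [5, 1, 5]` → data = [5, 1, 5]
`modify(data)` → data = [5, 1, 5, 82]
`print(data)` → prints [5, 1, 5, 82]

Answer: [5, 1, 5, 82]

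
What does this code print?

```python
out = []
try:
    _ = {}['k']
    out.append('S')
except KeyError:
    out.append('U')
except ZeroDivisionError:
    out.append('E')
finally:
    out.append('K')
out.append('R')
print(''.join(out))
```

Execution trace: 'U' (except KeyError) → 'K' (finally) → 'R' (after the try/except). Output: UKR

Answer: UKR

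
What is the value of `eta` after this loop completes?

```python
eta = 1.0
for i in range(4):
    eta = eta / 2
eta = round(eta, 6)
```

Halving LR 4 times: 1 / 2^4
`eta` takes the values: 1.0 → 0.5 → 0.25 → 0.125 → 0.0625

Answer: 0.0625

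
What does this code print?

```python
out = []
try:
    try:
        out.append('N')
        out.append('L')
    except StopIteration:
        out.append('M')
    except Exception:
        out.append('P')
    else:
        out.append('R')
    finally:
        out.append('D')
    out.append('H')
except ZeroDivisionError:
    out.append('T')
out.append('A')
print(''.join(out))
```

Execution trace: 'N' (inner try body) → 'L' (inner try body, no exception) → 'R' (inner else) → 'D' (inner finally) → 'H' (try body, no exception) → 'A' (after the try/except). Output: NLRDHA

Answer: NLRDHA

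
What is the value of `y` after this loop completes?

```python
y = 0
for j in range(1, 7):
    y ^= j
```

XOR of 1 to 6
`y` takes the values: 0 → 1 → 3 → 0 → 4 → 1 → 7

Answer: 7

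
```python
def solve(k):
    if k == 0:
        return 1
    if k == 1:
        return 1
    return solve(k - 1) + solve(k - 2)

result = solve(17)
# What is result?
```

Build up from base cases: solve(0)=1, solve(1)=1, solve(2)=2, solve(3)=3, solve(4)=5, solve(5)=8, solve(6)=13, ..., solve(17)=2584

Answer: 2584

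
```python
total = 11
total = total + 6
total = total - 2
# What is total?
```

Trace:
`total = 11` → total = 11
`total = total + 6` → total = 17
`total = total - 2` → total = 15
So total = 15

Answer: 15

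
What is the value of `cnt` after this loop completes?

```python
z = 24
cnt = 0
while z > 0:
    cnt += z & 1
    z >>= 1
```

Count set bits in 24 (binary: 0b11000)
`cnt` takes the values: 0 → 1 → 2

Answer: 2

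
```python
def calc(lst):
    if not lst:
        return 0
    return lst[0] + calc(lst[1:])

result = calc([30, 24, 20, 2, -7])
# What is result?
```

30 + 24 + 20 + 2 + (-7) + 0 = 69

Answer: 69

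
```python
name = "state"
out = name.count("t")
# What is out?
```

Trace:
`name = "state"` → name = 'state'
`out = name.count("t")` → out = 2
So out = 2

Answer: 2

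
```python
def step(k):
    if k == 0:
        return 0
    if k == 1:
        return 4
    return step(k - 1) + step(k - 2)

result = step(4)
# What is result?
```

Build up from base cases: step(0)=0, step(1)=4, step(2)=4, step(3)=8, step(4)=12

Answer: 12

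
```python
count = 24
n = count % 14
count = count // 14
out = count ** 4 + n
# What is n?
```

Trace:
`count = 24` → count = 24
`n = count % 14` → n = 10
`count = count // 14` → count = 1
`out = count ** 4 + n` → out = 11
So n = 10

Answer: 10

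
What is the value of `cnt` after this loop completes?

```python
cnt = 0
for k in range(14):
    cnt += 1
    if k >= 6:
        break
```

Loop breaks when k reaches 6, cnt is 7
`cnt` takes the values: 0 → 1 → 2 → 3 → 4 → 5 → 6 → 7

Answer: 7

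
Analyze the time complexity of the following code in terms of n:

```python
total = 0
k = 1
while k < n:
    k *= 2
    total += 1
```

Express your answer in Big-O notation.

Each loop level contributes: log n. Multiplying the contributions gives O(log n).

Answer: O(log n)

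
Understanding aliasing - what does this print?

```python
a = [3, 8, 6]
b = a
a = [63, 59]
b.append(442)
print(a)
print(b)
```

Key concept: rebinding vs mutation: a is rebound to a new list, b still points at the original.
Step by step:
`a = [3, 8, 6]` → a = [3, 8, 6]
`b = a` → b = [3, 8, 6] (same object as a)
`a = [63, 59]` → a = [63, 59]
`b.append(442)` → b = [3, 8, 6, 442]
`print(a)` → prints [63, 59]
`print(b)` → prints [3, 8, 6, 442]

Answer:
[63, 59]
[3, 8, 6, 442]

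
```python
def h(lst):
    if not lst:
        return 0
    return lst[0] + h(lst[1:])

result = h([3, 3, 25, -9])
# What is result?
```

3 + 3 + 25 + (-9) + 0 = 22

Answer: 22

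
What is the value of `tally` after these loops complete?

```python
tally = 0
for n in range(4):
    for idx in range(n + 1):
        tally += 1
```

Triangle: 1 + 2 + ... + 4
`tally` takes the values: 0 → 1 → 2 → 3 → 4 → 5 → 6 → 7 → 8 → 9 → 10

Answer: 10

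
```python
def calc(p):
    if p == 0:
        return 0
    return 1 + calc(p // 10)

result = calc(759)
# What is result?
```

Count of digits of 759: 3

Answer: 3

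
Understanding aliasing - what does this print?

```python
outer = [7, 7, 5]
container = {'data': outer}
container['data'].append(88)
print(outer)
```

Key concept: dict holds reference to list.
Step by step:
`outer = [7, 7, 5]` → outer = [7, 7, 5]
`container = {'data': outer}` → container = {'data': [7, 7, 5]}
`container['data'].append(88)` → outer = [7, 7, 5, 88]; container = {'data': [7, 7, 5, 88]}
`print(outer)` → prints [7, 7, 5, 88]

Answer: [7, 7, 5, 88]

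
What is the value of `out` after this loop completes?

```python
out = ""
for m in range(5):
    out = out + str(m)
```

Concatenate digits 0 to 4
`out` takes the values: "" → "0" → "01" → "012" → "0123" → "01234"

Answer: "01234"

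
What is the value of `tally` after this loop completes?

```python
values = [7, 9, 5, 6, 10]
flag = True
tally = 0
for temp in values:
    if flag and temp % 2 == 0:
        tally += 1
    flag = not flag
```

Count even values at even positions
`tally` takes the values: 0 → 1

Answer: 1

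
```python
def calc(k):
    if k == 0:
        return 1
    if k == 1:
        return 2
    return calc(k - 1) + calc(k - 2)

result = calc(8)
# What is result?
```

Build up from base cases: calc(0)=1, calc(1)=2, calc(2)=3, calc(3)=5, calc(4)=8, calc(5)=13, calc(6)=21, ..., calc(8)=55

Answer: 55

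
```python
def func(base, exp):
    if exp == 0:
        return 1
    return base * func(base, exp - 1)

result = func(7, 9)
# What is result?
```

func(7, 9) = 7 * 7 * 7 * 7 * 7 * 7 * 7 * 7 * 7 = 40353607

Answer: 40353607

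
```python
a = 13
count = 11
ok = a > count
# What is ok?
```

Trace:
`a = 13` → a = 13
`count = 11` → count = 11
`ok = a > count` → ok = True
So ok = True

Answer: True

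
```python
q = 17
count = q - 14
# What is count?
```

Trace:
`q = 17` → q = 17
`count = q - 14` → count = 3
So count = 3

Answer: 3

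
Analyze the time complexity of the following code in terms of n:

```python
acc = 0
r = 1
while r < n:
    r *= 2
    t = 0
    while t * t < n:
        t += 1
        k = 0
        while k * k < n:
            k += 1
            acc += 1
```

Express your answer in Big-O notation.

Each loop level contributes: log n × √n × √n. Multiplying the contributions gives O(n log n).

Answer: O(n log n)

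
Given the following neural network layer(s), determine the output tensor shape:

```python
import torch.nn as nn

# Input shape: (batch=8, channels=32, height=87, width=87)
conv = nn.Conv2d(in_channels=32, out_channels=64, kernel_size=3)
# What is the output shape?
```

Input: (8, 32, 87, 87) -> Output: (8, 64, 85, 85)

Answer: (8, 64, 85, 85)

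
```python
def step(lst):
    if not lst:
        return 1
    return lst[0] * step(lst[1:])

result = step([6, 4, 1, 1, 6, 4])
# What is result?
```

Product over [6, 4, 1, 1, 6, 4] = 6 * 4 * 1 * 1 * 6 * 4 = 576

Answer: 576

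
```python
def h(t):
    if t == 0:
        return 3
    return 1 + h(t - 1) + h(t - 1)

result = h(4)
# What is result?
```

h(t) = 1 + 2·h(t-1), h(0)=3. Closed form: (3+1)·2^4 - 1 = 63.

Answer: 63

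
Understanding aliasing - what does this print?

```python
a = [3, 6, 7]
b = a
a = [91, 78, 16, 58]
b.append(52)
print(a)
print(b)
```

Key concept: rebinding vs mutation: a is rebound to a new list, b still points at the original.
Step by step:
`a = [3, 6, 7]` → a = [3, 6, 7]
`b = a` → b = [3, 6, 7] (same object as a)
`a = [91, 78, 16, 58]` → a = [91, 78, 16, 58]
`b.append(52)` → b = [3, 6, 7, 52]
`print(a)` → prints [91, 78, 16, 58]
`print(b)` → prints [3, 6, 7, 52]

Answer:
[91, 78, 16, 58]
[3, 6, 7, 52]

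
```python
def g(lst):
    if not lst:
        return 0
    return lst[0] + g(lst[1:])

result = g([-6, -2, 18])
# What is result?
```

(-6) + (-2) + 18 + 0 = 10

Answer: 10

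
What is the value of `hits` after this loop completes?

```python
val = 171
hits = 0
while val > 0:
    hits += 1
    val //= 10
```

Count digits by repeated division by 10
`hits` takes the values: 0 → 1 → 2 → 3

Answer: 3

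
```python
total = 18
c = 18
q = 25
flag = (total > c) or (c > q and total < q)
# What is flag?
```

Trace:
`total = 18` → total = 18
`c = 18` → c = 18
`q = 25` → q = 25
`flag = (total > c) or (c > q and total < q)` → flag = False
So flag = False

Answer: False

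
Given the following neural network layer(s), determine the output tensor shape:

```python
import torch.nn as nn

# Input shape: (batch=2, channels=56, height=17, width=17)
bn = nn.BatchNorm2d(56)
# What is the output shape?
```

Input: (2, 56, 17, 17) -> Output: (2, 56, 17, 17)

Answer: (2, 56, 17, 17)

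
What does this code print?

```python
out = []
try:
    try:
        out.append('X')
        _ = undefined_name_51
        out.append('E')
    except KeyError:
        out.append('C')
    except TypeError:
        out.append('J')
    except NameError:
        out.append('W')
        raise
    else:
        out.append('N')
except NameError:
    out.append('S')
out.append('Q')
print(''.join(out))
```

Execution trace: 'X' (inner try body) → 'W' (inner except NameError) → 'S' (outer except NameError) → 'Q' (after the try/except). Output: XWSQ

Answer: XWSQ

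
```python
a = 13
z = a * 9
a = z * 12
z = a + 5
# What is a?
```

Trace:
`a = 13` → a = 13
`z = a * 9` → z = 117
`a = z * 12` → a = 1404
`z = a + 5` → z = 1409
So a = 1404

Answer: 1404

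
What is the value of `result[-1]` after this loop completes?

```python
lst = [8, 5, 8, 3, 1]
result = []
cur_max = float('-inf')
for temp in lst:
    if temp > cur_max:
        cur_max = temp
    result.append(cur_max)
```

Running max ends at 8
`result` takes the values: [] → [8] → [8, 8] → [8, 8, 8] → [8, 8, 8, 8] → [8, 8, 8, 8, 8]
So `result[-1]` = 8

Answer: 8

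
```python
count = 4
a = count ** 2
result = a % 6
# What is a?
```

Trace:
`count = 4` → count = 4
`a = count ** 2` → a = 16
`result = a % 6` → result = 4
So a = 16

Answer: 16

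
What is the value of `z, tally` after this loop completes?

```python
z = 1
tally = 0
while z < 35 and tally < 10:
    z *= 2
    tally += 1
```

Double until >= 35 or 10 iterations
`z, tally` takes the values: (1, 0) → (2, 0) → (2, 1) → (4, 1) → (4, 2) → (8, 2) → (8, 3) → (16, 3) → (16, 4) → (32, 4) → (32, 5) → (64, 5) → (64, 6)

Answer: 64, 6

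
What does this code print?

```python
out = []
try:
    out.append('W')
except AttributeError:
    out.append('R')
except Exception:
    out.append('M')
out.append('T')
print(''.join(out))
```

Execution trace: 'W' (try body, no exception) → 'T' (after the try/except). Output: WT

Answer: WT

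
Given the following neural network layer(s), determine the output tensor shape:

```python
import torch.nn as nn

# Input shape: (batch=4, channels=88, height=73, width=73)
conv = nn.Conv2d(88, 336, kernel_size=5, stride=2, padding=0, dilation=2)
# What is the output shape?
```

Input: (4, 88, 73, 73) -> Output: (4, 336, 33, 33)

Answer: (4, 336, 33, 33)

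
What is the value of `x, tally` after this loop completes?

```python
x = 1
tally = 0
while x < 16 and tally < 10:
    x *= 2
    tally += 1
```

Double until >= 16 or 10 iterations
`x, tally` takes the values: (1, 0) → (2, 0) → (2, 1) → (4, 1) → (4, 2) → (8, 2) → (8, 3) → (16, 3) → (16, 4)

Answer: 16, 4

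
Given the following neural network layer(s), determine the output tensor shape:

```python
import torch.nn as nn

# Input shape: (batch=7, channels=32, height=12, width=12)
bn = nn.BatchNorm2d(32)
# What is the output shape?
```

Input: (7, 32, 12, 12) -> Output: (7, 32, 12, 12)

Answer: (7, 32, 12, 12)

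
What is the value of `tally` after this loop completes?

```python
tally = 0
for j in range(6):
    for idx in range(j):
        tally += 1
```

Triangle number: 0+1+2+...+5
`tally` takes the values: 0 → 1 → 2 → 3 → 4 → 5 → 6 → 7 → 8 → 9 → 10 → 11 → 12 → 13 → 14 → 15

Answer: 15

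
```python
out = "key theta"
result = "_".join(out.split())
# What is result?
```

Trace:
`out = "key theta"` → out = 'key theta'
`result = "_".join(out.split())` → result = 'key_theta'
So result = 'key_theta'

Answer: 'key_theta'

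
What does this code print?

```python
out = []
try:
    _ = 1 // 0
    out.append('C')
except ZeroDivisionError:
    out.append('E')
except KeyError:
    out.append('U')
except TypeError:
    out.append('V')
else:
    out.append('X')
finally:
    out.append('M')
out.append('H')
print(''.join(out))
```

Execution trace: 'E' (except ZeroDivisionError) → 'M' (finally) → 'H' (after the try/except). Output: EMH

Answer: EMH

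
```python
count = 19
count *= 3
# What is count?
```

Trace:
`count = 19` → count = 19
`count *= 3` → count = 57
So count = 57

Answer: 57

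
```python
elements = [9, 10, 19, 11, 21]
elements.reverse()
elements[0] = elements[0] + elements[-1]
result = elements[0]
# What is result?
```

Trace:
`elements = [9, 10, 19, 11, 21]` → elements = [9, 10, 19, 11, 21]
`elements.reverse()` → elements = [21, 11, 19, 10, 9]
`elements[0] = elements[0] + elements[-1]` → elements = [30, 11, 19, 10, 9]
`result = elements[0]` → result = 30
So result = 30

Answer: 30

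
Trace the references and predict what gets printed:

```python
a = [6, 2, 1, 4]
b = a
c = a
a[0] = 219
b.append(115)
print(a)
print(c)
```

Key concept: multiple aliases.
Step by step:
`a = [6, 2, 1, 4]` → a = [6, 2, 1, 4]
`b = a` → b = [6, 2, 1, 4] (same object as a)
`c = a` → c = [6, 2, 1, 4] (same object as a, b)
`a[0] = 219` → a = [219, 2, 1, 4] (same object as b, c); b = [219, 2, 1, 4] (same object as a, c); c = [219, 2, 1, 4] (same object as a, b)
`b.append(115)` → a = [219, 2, 1, 4, 115] (same object as b, c); b = [219, 2, 1, 4, 115] (same object as a, c); c = [219, 2, 1, 4, 115] (same object as a, b)
`print(a)` → prints [219, 2, 1, 4, 115]
`print(c)` → prints [219, 2, 1, 4, 115]

Answer:
[219, 2, 1, 4, 115]
[219, 2, 1, 4, 115]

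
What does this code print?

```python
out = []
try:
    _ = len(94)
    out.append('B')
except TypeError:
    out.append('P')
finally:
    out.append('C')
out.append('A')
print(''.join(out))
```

Execution trace: 'P' (except TypeError) → 'C' (finally) → 'A' (after the try/except). Output: PCA

Answer: PCA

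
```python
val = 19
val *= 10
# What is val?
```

Trace:
`val = 19` → val = 19
`val *= 10` → val = 190
So val = 190

Answer: 190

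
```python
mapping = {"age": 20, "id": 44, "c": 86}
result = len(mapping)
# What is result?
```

Trace:
`mapping = {"age": 20, "id": 44, "c": 86}` → mapping = {'age': 20, 'id': 44, 'c': 86}
`result = len(mapping)` → result = 3
So result = 3

Answer: 3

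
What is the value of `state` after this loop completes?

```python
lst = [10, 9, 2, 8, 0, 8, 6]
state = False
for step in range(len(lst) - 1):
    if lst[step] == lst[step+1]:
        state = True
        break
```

Check consecutive duplicates in [10, 9, 2, 8, 0, 8, 6]
`state` takes the values: False

Answer: False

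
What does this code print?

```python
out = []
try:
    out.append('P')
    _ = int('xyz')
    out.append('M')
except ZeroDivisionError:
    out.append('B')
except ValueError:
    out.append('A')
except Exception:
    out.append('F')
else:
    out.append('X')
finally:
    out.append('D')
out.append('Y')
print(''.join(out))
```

Execution trace: 'P' (try body) → 'A' (except ValueError) → 'D' (finally) → 'Y' (after the try/except). Output: PADY

Answer: PADY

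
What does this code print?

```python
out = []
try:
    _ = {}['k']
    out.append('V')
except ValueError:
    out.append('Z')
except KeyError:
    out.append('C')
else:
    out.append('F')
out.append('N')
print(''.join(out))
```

Execution trace: 'C' (except KeyError) → 'N' (after the try/except). Output: CN

Answer: CN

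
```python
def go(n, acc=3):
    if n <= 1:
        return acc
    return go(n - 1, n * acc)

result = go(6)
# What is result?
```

Accumulator trace (n, acc): (6, 3) -> (5, 18) -> (4, 90) -> (3, 360) -> (2, 1080) -> (1, 2160) -> return 2160

Answer: 2160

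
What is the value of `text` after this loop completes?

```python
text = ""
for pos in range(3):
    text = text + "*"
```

Repeat '*' 3 times
`text` takes the values: "" → "*" → "**" → "***"

Answer: "***"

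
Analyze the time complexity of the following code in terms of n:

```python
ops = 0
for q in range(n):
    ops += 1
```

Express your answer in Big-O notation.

Each loop level contributes: n. Multiplying the contributions gives O(n).

Answer: O(n)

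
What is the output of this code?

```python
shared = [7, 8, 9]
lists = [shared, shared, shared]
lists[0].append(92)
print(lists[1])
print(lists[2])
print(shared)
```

Key concept: list of same reference.
Step by step:
`shared = [7, 8, 9]` → shared = [7, 8, 9]
`lists = [shared, shared, shared]` → lists = [[7, 8, 9], [7, 8, 9], [7, 8, 9]]
`lists[0].append(92)` → shared = [7, 8, 9, 92]; lists = [[7, 8, 9, 92], [7, 8, 9, 92], [7, 8, 9, 92]]
`print(lists[1])` → prints [7, 8, 9, 92]
`print(lists[2])` → prints [7, 8, 9, 92]
`print(shared)` → prints [7, 8, 9, 92]

Answer:
[7, 8, 9, 92]
[7, 8, 9, 92]
[7, 8, 9, 92]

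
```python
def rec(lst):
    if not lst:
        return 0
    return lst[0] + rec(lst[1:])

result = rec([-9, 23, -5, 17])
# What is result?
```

(-9) + 23 + (-5) + 17 + 0 = 26

Answer: 26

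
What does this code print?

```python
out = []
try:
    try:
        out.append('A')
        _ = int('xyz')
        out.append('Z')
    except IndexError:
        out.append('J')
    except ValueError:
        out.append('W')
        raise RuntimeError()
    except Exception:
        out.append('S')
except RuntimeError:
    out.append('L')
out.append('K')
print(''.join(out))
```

Execution trace: 'A' (inner try body) → 'W' (inner except ValueError) → 'L' (outer except RuntimeError) → 'K' (after the try/except). Output: AWLK

Answer: AWLK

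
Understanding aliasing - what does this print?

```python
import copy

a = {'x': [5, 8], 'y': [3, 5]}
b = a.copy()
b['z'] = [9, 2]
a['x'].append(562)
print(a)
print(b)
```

Key concept: shallow copy of dict with mutable values.
Step by step:
`a = {'x': [5, 8], 'y': [3, 5]}` → a = {'x': [5, 8], 'y': [3, 5]}
`b = a.copy()` → b = {'x': [5, 8], 'y': [3, 5]}
`b['z'] = [9, 2]` → b = {'x': [5, 8], 'y': [3, 5], 'z': [9, 2]}
`a['x'].append(562)` → a = {'x': [5, 8, 562], 'y': [3, 5]}; b = {'x': [5, 8, 562], 'y': [3, 5], 'z': [9, 2]}
`print(a)` → prints {'x': [5, 8, 562], 'y': [3, 5]}
`print(b)` → prints {'x': [5, 8, 562], 'y': [3, 5], 'z': [9, 2]}

Answer:
{'x': [5, 8, 562], 'y': [3, 5]}
{'x': [5, 8, 562], 'y': [3, 5], 'z': [9, 2]}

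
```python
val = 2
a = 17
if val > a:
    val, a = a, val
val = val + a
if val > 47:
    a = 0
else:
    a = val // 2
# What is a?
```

Trace:
`val = 2` → val = 2
`a = 17` → a = 17
`if val > a: ...` → val > a is False → no variable changes
`val = val + a` → val = 19
`if val > 47: ...` → val > 47 is False, take else branch → a = 9
So a = 9

Answer: 9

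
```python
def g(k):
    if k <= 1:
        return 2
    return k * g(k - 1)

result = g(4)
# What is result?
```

g(4) = 4 * 3 * 2 * 2 = 48

Answer: 48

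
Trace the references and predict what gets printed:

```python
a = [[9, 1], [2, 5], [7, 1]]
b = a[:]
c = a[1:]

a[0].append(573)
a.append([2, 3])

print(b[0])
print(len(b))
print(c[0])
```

Key concept: slice with nested mutation.
Step by step:
`a = [[9, 1], [2, 5], [7, 1]]` → a = [[9, 1], [2, 5], [7, 1]]
`b = a[:]` → b = [[9, 1], [2, 5], [7, 1]]
`c = a[1:]` → c = [[2, 5], [7, 1]]
`a[0].append(573)` → a = [[9, 1, 573], [2, 5], [7, 1]]; b = [[9, 1, 573], [2, 5], [7, 1]]
`a.append([2, 3])` → a = [[9, 1, 573], [2, 5], [7, 1], [2, 3]]
`print(b[0])` → prints [9, 1, 573]
`print(len(b))` → prints 3
`print(c[0])` → prints [2, 5]

Answer:
[9, 1, 573]
3
[2, 5]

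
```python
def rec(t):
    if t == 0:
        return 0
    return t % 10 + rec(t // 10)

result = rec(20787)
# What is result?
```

Sum of digits of 20787: 7 + 8 + 7 + 0 + 2 = 24

Answer: 24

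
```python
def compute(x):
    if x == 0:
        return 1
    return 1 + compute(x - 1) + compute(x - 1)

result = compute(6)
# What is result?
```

compute(x) = 1 + 2·compute(x-1), compute(0)=1. Closed form: (1+1)·2^6 - 1 = 127.

Answer: 127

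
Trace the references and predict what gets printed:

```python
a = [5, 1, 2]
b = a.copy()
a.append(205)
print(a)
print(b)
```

Key concept: list.copy() creates independent copy.
Step by step:
`a = [5, 1, 2]` → a = [5, 1, 2]
`b = a.copy()` → b = [5, 1, 2]
`a.append(205)` → a = [5, 1, 2, 205]
`print(a)` → prints [5, 1, 2, 205]
`print(b)` → prints [5, 1, 2]

Answer:
[5, 1, 2, 205]
[5, 1, 2]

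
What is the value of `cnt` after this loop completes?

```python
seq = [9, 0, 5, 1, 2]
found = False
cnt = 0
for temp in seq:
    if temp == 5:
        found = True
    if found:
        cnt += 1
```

Count elements after first 5 in [9, 0, 5, 1, 2]
`cnt` takes the values: 0 → 1 → 2 → 3

Answer: 3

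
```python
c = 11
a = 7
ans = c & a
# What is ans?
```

Trace:
`c = 11` → c = 11
`a = 7` → a = 7
`ans = c & a` → ans = 3
So ans = 3

Answer: 3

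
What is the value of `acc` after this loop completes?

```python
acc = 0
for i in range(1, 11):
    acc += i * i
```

Sum of squares 1² to 10² = 385
`acc` takes the values: 0 → 1 → 5 → 14 → 30 → 55 → 91 → 140 → 204 → 285 → 385

Answer: 385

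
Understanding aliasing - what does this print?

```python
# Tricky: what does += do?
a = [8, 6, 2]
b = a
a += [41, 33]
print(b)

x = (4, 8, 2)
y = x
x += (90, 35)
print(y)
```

Key concept: += behavior differs for mutable vs immutable.
Step by step:
`a = [8, 6, 2]` → a = [8, 6, 2]
`b = a` → b = [8, 6, 2] (same object as a)
`a += [41, 33]` → a = [8, 6, 2, 41, 33] (same object as b); b = [8, 6, 2, 41, 33] (same object as a)
`print(b)` → prints [8, 6, 2, 41, 33]
`x = (4, 8, 2)` → x = (4, 8, 2)
`y = x` → y = (4, 8, 2)
`x += (90, 35)` → x = (4, 8, 2, 90, 35)
`print(y)` → prints (4, 8, 2)

Answer:
[8, 6, 2, 41, 33]
(4, 8, 2)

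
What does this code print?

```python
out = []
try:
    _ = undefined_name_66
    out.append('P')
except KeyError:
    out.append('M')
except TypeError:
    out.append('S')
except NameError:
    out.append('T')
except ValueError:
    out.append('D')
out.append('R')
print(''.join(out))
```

Execution trace: 'T' (except NameError) → 'R' (after the try/except). Output: TR

Answer: TR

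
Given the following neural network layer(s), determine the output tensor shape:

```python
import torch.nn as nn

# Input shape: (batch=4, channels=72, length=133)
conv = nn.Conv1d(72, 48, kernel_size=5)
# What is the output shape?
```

Input: (4, 72, 133) -> Output: (4, 48, 129)

Answer: (4, 48, 129)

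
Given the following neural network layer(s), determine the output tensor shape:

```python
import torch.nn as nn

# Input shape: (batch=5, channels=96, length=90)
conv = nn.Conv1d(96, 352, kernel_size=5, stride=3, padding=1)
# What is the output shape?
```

Input: (5, 96, 90) -> Output: (5, 352, 30)

Answer: (5, 352, 30)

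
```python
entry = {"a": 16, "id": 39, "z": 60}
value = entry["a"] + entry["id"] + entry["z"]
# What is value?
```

Trace:
`entry = {"a": 16, "id": 39, "z": 60}` → entry = {'a': 16, 'id': 39, 'z': 60}
`value = entry["a"] + entry["id"] + entry["z"]` → value = 115
So value = 115

Answer: 115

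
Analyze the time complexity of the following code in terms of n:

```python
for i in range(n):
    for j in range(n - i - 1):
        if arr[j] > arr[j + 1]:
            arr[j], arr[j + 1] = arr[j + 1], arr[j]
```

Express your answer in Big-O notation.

This is Bubble sort. Time complexity: O(n²).

Answer: O(n²)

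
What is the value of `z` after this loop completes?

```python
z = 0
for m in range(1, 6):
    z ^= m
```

XOR of 1 to 5
`z` takes the values: 0 → 1 → 3 → 0 → 4 → 1

Answer: 1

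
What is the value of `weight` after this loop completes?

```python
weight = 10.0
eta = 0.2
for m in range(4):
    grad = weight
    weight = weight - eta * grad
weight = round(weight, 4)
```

Gradient descent: w = 10.0 * (1 - 0.2)^4
`weight` takes the values: 10.0 → 8.0 → 6.4 → 5.12 → 4.096

Answer: 4.096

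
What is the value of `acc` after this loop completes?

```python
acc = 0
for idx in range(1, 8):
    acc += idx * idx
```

Sum of squares 1² to 7² = 140
`acc` takes the values: 0 → 1 → 5 → 14 → 30 → 55 → 91 → 140

Answer: 140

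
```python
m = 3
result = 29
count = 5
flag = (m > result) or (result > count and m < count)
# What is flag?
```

Trace:
`m = 3` → m = 3
`result = 29` → result = 29
`count = 5` → count = 5
`flag = (m > result) or (result > count and m < count)` → flag = True
So flag = True

Answer: True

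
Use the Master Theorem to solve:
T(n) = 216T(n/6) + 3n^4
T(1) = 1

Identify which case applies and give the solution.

a=216, b=6, f(n)=3n^4. log_6(216) = 3. Since c=4 > 3 and the regularity condition holds (216(n/6)^4 = (216/6^4)n^4 with 216/6^4 < 1), Case 3 applies: T(n) = Θ(f(n)) = O(n^4).

Answer: O(n^4) - Case 3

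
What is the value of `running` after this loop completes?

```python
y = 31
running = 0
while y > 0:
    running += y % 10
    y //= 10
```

Sum digits of 31
`running` takes the values: 0 → 1 → 4

Answer: 4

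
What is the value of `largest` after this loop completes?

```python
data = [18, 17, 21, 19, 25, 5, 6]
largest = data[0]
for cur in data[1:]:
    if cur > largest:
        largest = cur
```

Maximum of [18, 17, 21, 19, 25, 5, 6]
`largest` takes the values: 18 → 21 → 25

Answer: 25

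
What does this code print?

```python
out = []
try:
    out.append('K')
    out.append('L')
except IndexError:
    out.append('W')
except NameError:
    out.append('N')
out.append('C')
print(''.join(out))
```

Execution trace: 'K' (try body) → 'L' (try body, no exception) → 'C' (after the try/except). Output: KLC

Answer: KLC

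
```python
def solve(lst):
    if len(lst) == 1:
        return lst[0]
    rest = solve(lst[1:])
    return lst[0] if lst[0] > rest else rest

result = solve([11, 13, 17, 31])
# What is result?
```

Recursive max over [11, 13, 17, 31] = 31

Answer: 31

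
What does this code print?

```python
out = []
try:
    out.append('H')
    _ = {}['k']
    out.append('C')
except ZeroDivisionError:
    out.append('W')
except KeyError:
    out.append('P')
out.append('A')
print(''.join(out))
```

Execution trace: 'H' (try body) → 'P' (except KeyError) → 'A' (after the try/except). Output: HPA

Answer: HPA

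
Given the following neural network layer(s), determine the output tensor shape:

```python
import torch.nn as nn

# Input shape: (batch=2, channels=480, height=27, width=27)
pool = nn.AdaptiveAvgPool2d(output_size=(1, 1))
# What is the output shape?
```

Input: (2, 480, 27, 27) -> Output: (2, 480, 1, 1)

Answer: (2, 480, 1, 1)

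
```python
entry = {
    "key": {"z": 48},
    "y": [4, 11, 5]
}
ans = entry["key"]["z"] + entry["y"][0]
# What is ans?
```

Trace:
`entry = { ...` → entry = {'key': {'z': 48}, 'y': [4, 11, 5]}
`ans = entry["key"]["z"] + entry["y"][0]` → ans = 52
So ans = 52

Answer: 52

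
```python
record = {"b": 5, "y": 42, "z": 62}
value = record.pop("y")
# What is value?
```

Trace:
`record = {"b": 5, "y": 42, "z": 62}` → record = {'b': 5, 'y': 42, 'z': 62}
`value = record.pop("y")` → record = {'b': 5, 'z': 62}; value = 42
So value = 42

Answer: 42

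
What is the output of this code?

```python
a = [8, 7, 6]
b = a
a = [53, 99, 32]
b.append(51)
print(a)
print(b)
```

Key concept: rebinding vs mutation: a is rebound to a new list, b still points at the original.
Step by step:
`a = [8, 7, 6]` → a = [8, 7, 6]
`b = a` → b = [8, 7, 6] (same object as a)
`a = [53, 99, 32]` → a = [53, 99, 32]
`b.append(51)` → b = [8, 7, 6, 51]
`print(a)` → prints [53, 99, 32]
`print(b)` → prints [8, 7, 6, 51]

Answer:
[53, 99, 32]
[8, 7, 6, 51]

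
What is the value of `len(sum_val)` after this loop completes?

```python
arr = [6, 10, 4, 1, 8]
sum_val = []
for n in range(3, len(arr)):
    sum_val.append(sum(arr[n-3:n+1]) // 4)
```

Number of 4-element averages
`sum_val` takes the values: [] → [5] → [5, 5]
So `len(sum_val)` = 2

Answer: 2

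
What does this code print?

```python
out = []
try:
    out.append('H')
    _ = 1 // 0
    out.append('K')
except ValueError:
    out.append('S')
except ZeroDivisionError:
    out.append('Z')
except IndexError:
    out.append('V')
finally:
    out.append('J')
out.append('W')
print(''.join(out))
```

Execution trace: 'H' (try body) → 'Z' (except ZeroDivisionError) → 'J' (finally) → 'W' (after the try/except). Output: HZJW

Answer: HZJW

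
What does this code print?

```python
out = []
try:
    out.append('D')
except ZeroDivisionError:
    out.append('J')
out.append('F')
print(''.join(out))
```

Execution trace: 'D' (try body, no exception) → 'F' (after the try/except). Output: DF

Answer: DF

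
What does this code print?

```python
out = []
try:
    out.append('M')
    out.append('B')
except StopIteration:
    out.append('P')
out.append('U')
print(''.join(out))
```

Execution trace: 'M' (try body) → 'B' (try body, no exception) → 'U' (after the try/except). Output: MBU

Answer: MBU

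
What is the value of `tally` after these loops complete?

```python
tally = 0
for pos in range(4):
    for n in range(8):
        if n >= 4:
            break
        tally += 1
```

Inner breaks at 4, outer runs 4 times
`tally` takes the values: 0 → 1 → 2 → 3 → 4 → 5 → 6 → 7 → 8 → 9 → 10 → 11 → 12 → 13 → 14 → 15 → 16

Answer: 16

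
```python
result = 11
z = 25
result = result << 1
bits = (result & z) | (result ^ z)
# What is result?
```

Trace:
`result = 11` → result = 11
`z = 25` → z = 25
`result = result << 1` → result = 22
`bits = (result & z) | (result ^ z)` → bits = 31
So result = 22

Answer: 22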